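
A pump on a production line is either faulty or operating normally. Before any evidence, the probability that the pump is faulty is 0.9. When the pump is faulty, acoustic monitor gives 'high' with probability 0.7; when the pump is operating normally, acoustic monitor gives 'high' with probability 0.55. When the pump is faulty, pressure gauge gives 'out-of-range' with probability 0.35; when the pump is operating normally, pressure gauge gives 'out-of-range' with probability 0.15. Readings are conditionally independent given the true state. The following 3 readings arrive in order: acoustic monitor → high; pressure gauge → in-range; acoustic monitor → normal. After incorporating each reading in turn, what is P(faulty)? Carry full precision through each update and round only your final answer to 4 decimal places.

0.8538

After acoustic monitor='high': P(faulty) = 0.7·0.9000 / (0.7·0.9000 + 0.55·0.1000) ≈ 0.9197
After pressure gauge='in-range': P(faulty) = 0.65·0.9197 / (0.65·0.9197 + 0.85·0.0803) ≈ 0.8975
After acoustic monitor='normal': P(faulty) = 0.3·0.8975 / (0.3·0.8975 + 0.45·0.1025) ≈ 0.8538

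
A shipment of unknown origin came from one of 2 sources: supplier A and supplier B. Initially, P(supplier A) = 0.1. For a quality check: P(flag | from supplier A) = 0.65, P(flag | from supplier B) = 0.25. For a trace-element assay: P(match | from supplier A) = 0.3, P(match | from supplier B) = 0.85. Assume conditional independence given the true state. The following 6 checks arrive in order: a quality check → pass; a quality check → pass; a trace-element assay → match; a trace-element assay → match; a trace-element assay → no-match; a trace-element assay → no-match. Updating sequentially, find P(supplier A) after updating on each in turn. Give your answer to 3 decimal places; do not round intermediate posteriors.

0.062

Apply Bayes' rule sequentially, carrying P(supplier A) forward.
After a quality check='pass': P(supplier A) = 0.35·0.1000 / (0.35·0.1000 + 0.75·0.9000) ≈ 0.0493
After a quality check='pass': P(supplier A) = 0.35·0.0493 / (0.35·0.0493 + 0.75·0.9507) ≈ 0.0236
After a trace-element assay='match': P(supplier A) = 0.3·0.0236 / (0.3·0.0236 + 0.85·0.9764) ≈ 0.0085
After a trace-element assay='match': P(supplier A) = 0.3·0.0085 / (0.3·0.0085 + 0.85·0.9915) ≈ 0.0030
After a trace-element assay='no-match': P(supplier A) = 0.7·0.0030 / (0.7·0.0030 + 0.15·0.9970) ≈ 0.0139
After a trace-element assay='no-match': P(supplier A) = 0.7·0.0139 / (0.7·0.0139 + 0.15·0.9861) ≈ 0.0616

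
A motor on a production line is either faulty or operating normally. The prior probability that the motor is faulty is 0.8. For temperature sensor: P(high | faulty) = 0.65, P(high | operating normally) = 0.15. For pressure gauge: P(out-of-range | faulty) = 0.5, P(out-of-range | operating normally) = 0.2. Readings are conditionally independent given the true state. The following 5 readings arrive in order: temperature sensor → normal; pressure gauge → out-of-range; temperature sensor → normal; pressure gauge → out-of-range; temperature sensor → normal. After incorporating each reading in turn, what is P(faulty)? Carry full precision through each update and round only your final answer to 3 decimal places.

After temperature sensor='normal': P(faulty) = 0.35·0.8000 / (0.35·0.8000 + 0.85·0.2000) ≈ 0.6222
After pressure gauge='out-of-range': P(faulty) = 0.5·0.6222 / (0.5·0.6222 + 0.2·0.3778) ≈ 0.8046
After temperature sensor='normal': P(faulty) = 0.35·0.8046 / (0.35·0.8046 + 0.85·0.1954) ≈ 0.6290
After pressure gauge='out-of-range': P(faulty) = 0.5·0.6290 / (0.5·0.6290 + 0.2·0.3710) ≈ 0.8091
After temperature sensor='normal': P(faulty) = 0.35·0.8091 / (0.35·0.8091 + 0.85·0.1909) ≈ 0.6358

0.636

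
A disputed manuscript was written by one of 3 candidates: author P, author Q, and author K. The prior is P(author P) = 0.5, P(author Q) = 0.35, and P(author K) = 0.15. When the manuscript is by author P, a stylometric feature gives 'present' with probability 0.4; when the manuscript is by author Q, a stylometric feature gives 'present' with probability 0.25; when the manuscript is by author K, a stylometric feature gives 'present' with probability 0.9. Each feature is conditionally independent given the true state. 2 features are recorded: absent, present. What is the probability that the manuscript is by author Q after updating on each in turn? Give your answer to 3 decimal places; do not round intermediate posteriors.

0.330

Each posterior becomes the prior for the next update.
After 'absent': normaliser = 0.6·0.5000 + 0.75·0.3500 + 0.1·0.1500; P(author P) ≈ 0.5195, P(author Q) ≈ 0.4545, P(author K) ≈ 0.0260
After 'present': normaliser = 0.4·0.5195 + 0.25·0.4545 + 0.9·0.0260; P(author P) ≈ 0.6026, P(author Q) ≈ 0.3296, P(author K) ≈ 0.0678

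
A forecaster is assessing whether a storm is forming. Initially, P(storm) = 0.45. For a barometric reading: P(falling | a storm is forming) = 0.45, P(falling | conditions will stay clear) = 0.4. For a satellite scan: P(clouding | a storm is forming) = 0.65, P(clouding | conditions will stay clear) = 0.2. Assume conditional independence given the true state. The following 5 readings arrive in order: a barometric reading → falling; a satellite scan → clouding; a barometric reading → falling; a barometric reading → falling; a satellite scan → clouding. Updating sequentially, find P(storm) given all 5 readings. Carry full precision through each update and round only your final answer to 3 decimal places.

After a barometric reading='falling': P(storm) = 0.45·0.4500 / (0.45·0.4500 + 0.4·0.5500) ≈ 0.4793
After a satellite scan='clouding': P(storm) = 0.65·0.4793 / (0.65·0.4793 + 0.2·0.5207) ≈ 0.7495
After a barometric reading='falling': P(storm) = 0.45·0.7495 / (0.45·0.7495 + 0.4·0.2505) ≈ 0.7709
After a barometric reading='falling': P(storm) = 0.45·0.7709 / (0.45·0.7709 + 0.4·0.2291) ≈ 0.7911
After a satellite scan='clouding': P(storm) = 0.65·0.7911 / (0.65·0.7911 + 0.2·0.2089) ≈ 0.9248

0.925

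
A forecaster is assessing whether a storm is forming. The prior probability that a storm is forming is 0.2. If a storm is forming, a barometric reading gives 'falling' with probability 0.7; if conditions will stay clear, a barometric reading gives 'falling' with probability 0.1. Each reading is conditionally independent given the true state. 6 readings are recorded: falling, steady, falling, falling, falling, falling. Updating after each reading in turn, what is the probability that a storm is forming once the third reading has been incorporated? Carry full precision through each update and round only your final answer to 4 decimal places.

0.8033

Apply Bayes' rule sequentially, carrying P(storm) forward.
After 'falling': P(storm) = 0.7·0.2000 / (0.7·0.2000 + 0.1·0.8000) ≈ 0.6364
After 'steady': P(storm) = 0.3·0.6364 / (0.3·0.6364 + 0.9·0.3636) ≈ 0.3684
After 'falling': P(storm) = 0.7·0.3684 / (0.7·0.3684 + 0.1·0.6316) ≈ 0.8033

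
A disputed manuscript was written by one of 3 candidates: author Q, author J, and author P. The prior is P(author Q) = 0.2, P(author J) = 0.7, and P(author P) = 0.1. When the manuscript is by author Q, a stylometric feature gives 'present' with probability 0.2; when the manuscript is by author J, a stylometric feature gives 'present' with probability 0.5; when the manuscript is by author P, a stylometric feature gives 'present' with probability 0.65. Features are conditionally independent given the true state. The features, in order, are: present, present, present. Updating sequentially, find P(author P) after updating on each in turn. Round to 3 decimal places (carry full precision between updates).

After 'present': normaliser = 0.2·0.2000 + 0.5·0.7000 + 0.65·0.1000; P(author Q) ≈ 0.0879, P(author J) ≈ 0.7692, P(author P) ≈ 0.1429
After 'present': normaliser = 0.2·0.0879 + 0.5·0.7692 + 0.65·0.1429; P(author Q) ≈ 0.0355, P(author J) ≈ 0.7769, P(author P) ≈ 0.1876
After 'present': normaliser = 0.2·0.0355 + 0.5·0.7769 + 0.65·0.1876; P(author Q) ≈ 0.0137, P(author J) ≈ 0.7507, P(author P) ≈ 0.2356

0.236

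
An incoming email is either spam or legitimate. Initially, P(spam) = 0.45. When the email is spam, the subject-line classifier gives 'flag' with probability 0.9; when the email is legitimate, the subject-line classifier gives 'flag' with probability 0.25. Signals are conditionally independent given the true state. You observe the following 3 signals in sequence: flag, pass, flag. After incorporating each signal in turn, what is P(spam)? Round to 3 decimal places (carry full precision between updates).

After 'flag': P(spam) = 0.9·0.4500 / (0.9·0.4500 + 0.25·0.5500) ≈ 0.7465
After 'pass': P(spam) = 0.1·0.7465 / (0.1·0.7465 + 0.75·0.2535) ≈ 0.2820
After 'flag': P(spam) = 0.9·0.2820 / (0.9·0.2820 + 0.25·0.7180) ≈ 0.5857

0.586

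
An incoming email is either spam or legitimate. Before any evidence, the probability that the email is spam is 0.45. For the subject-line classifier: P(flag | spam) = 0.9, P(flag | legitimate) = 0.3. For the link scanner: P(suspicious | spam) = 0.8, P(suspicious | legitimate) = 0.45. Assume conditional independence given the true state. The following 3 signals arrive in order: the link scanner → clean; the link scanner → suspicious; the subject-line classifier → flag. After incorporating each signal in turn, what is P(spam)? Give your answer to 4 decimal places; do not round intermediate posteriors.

Apply Bayes' rule sequentially, carrying P(spam) forward.
After the link scanner='clean': P(spam) = 0.2·0.4500 / (0.2·0.4500 + 0.55·0.5500) ≈ 0.2293
After the link scanner='suspicious': P(spam) = 0.8·0.2293 / (0.8·0.2293 + 0.45·0.7707) ≈ 0.3459
After the subject-line classifier='flag': P(spam) = 0.9·0.3459 / (0.9·0.3459 + 0.3·0.6541) ≈ 0.6134

0.6134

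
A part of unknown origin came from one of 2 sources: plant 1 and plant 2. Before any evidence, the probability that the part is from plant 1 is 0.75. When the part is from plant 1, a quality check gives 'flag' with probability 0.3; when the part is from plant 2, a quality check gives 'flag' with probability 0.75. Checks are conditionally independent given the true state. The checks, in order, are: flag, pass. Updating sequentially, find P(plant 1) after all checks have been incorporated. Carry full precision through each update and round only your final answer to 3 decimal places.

0.771

After 'flag': P(plant 1) = 0.3·0.7500 / (0.3·0.7500 + 0.75·0.2500) ≈ 0.5455
After 'pass': P(plant 1) = 0.7·0.5455 / (0.7·0.5455 + 0.25·0.4545) ≈ 0.7706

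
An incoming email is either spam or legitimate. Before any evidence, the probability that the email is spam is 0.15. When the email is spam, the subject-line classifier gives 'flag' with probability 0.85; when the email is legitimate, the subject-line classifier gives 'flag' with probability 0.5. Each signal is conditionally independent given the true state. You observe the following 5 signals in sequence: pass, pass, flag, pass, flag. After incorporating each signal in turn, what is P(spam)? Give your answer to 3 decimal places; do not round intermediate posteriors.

After 'pass': P(spam) = 0.15·0.1500 / (0.15·0.1500 + 0.5·0.8500) ≈ 0.0503
After 'pass': P(spam) = 0.15·0.0503 / (0.15·0.0503 + 0.5·0.9497) ≈ 0.0156
After 'flag': P(spam) = 0.85·0.0156 / (0.85·0.0156 + 0.5·0.9844) ≈ 0.0263
After 'pass': P(spam) = 0.15·0.0263 / (0.15·0.0263 + 0.5·0.9737) ≈ 0.0080
After 'flag': P(spam) = 0.85·0.0080 / (0.85·0.0080 + 0.5·0.9920) ≈ 0.0136

0.014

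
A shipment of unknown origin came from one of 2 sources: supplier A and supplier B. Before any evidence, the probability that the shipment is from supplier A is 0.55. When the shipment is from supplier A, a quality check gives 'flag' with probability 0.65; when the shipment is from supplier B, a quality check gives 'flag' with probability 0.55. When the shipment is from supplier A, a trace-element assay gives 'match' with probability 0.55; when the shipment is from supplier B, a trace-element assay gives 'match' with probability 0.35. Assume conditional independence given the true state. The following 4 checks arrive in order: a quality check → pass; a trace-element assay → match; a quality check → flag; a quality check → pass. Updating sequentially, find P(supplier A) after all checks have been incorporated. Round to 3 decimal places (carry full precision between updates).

Apply Bayes' rule sequentially, carrying P(supplier A) forward.
After a quality check='pass': P(supplier A) = 0.35·0.5500 / (0.35·0.5500 + 0.45·0.4500) ≈ 0.4873
After a trace-element assay='match': P(supplier A) = 0.55·0.4873 / (0.55·0.4873 + 0.35·0.5127) ≈ 0.5990
After a quality check='flag': P(supplier A) = 0.65·0.5990 / (0.65·0.5990 + 0.55·0.4010) ≈ 0.6384
After a quality check='pass': P(supplier A) = 0.35·0.6384 / (0.35·0.6384 + 0.45·0.3616) ≈ 0.5786

0.579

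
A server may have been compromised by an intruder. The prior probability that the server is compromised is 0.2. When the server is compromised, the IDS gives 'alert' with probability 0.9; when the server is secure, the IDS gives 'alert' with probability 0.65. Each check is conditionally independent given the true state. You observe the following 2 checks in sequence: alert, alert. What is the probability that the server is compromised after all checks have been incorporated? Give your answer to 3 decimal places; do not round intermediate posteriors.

0.324

Each posterior becomes the prior for the next update.
After 'alert': P(compromised) = 0.9·0.2000 / (0.9·0.2000 + 0.65·0.8000) ≈ 0.2571
After 'alert': P(compromised) = 0.9·0.2571 / (0.9·0.2571 + 0.65·0.7429) ≈ 0.3240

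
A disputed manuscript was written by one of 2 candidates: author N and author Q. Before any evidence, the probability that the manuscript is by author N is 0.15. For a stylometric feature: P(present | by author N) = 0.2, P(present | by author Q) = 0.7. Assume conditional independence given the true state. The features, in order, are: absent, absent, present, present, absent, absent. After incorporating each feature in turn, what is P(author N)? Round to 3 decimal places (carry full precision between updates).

0.421

After 'absent': P(author N) = 0.8·0.1500 / (0.8·0.1500 + 0.3·0.8500) ≈ 0.3200
After 'absent': P(author N) = 0.8·0.3200 / (0.8·0.3200 + 0.3·0.6800) ≈ 0.5565
After 'present': P(author N) = 0.2·0.5565 / (0.2·0.5565 + 0.7·0.4435) ≈ 0.2639
After 'present': P(author N) = 0.2·0.2639 / (0.2·0.2639 + 0.7·0.7361) ≈ 0.0929
After 'absent': P(author N) = 0.8·0.0929 / (0.8·0.0929 + 0.3·0.9071) ≈ 0.2146
After 'absent': P(author N) = 0.8·0.2146 / (0.8·0.2146 + 0.3·0.7854) ≈ 0.4215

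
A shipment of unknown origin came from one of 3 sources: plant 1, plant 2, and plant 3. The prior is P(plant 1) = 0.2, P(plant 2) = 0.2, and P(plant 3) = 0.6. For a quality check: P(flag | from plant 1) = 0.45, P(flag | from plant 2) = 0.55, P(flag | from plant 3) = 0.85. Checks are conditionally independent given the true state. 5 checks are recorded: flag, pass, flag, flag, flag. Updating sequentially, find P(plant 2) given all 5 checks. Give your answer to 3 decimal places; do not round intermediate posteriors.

After 'flag': normaliser = 0.45·0.2000 + 0.55·0.2000 + 0.85·0.6000; P(plant 1) ≈ 0.1268, P(plant 2) ≈ 0.1549, P(plant 3) ≈ 0.7183
After 'pass': normaliser = 0.55·0.1268 + 0.45·0.1549 + 0.15·0.7183; P(plant 1) ≈ 0.2821, P(plant 2) ≈ 0.2821, P(plant 3) ≈ 0.4359
After 'flag': normaliser = 0.45·0.2821 + 0.55·0.2821 + 0.85·0.4359; P(plant 1) ≈ 0.1945, P(plant 2) ≈ 0.2377, P(plant 3) ≈ 0.5678
After 'flag': normaliser = 0.45·0.1945 + 0.55·0.2377 + 0.85·0.5678; P(plant 1) ≈ 0.1249, P(plant 2) ≈ 0.1865, P(plant 3) ≈ 0.6886
After 'flag': normaliser = 0.45·0.1249 + 0.55·0.1865 + 0.85·0.6886; P(plant 1) ≈ 0.0755, P(plant 2) ≈ 0.1379, P(plant 3) ≈ 0.7866

0.138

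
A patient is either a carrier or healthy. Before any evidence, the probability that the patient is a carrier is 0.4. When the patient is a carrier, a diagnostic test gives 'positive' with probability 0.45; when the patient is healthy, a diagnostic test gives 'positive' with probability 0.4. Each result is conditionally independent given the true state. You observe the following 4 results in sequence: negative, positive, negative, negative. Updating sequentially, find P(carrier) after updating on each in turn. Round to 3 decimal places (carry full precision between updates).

0.366

After 'negative': P(carrier) = 0.55·0.4000 / (0.55·0.4000 + 0.6·0.6000) ≈ 0.3793
After 'positive': P(carrier) = 0.45·0.3793 / (0.45·0.3793 + 0.4·0.6207) ≈ 0.4074
After 'negative': P(carrier) = 0.55·0.4074 / (0.55·0.4074 + 0.6·0.5926) ≈ 0.3866
After 'negative': P(carrier) = 0.55·0.3866 / (0.55·0.3866 + 0.6·0.6134) ≈ 0.3662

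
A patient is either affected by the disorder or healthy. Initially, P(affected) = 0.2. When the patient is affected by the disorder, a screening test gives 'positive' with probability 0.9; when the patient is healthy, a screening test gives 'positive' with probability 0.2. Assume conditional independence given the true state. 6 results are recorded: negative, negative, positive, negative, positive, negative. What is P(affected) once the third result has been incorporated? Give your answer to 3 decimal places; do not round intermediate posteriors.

After 'negative': P(affected) = 0.1·0.2000 / (0.1·0.2000 + 0.8·0.8000) ≈ 0.0303
After 'negative': P(affected) = 0.1·0.0303 / (0.1·0.0303 + 0.8·0.9697) ≈ 0.0039
After 'positive': P(affected) = 0.9·0.0039 / (0.9·0.0039 + 0.2·0.9961) ≈ 0.0173

0.017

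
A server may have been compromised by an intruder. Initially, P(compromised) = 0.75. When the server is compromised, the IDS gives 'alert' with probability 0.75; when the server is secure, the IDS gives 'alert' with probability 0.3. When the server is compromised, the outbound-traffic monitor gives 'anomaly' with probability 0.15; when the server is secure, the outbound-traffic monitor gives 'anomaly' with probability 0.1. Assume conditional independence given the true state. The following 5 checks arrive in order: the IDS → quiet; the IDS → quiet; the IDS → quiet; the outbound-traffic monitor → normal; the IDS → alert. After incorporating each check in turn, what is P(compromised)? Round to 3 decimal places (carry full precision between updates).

After the IDS='quiet': P(compromised) = 0.25·0.7500 / (0.25·0.7500 + 0.7·0.2500) ≈ 0.5172
After the IDS='quiet': P(compromised) = 0.25·0.5172 / (0.25·0.5172 + 0.7·0.4828) ≈ 0.2768
After the IDS='quiet': P(compromised) = 0.25·0.2768 / (0.25·0.2768 + 0.7·0.7232) ≈ 0.1202
After the outbound-traffic monitor='normal': P(compromised) = 0.85·0.1202 / (0.85·0.1202 + 0.9·0.8798) ≈ 0.1143
After the IDS='alert': P(compromised) = 0.75·0.1143 / (0.75·0.1143 + 0.3·0.8857) ≈ 0.2440

0.244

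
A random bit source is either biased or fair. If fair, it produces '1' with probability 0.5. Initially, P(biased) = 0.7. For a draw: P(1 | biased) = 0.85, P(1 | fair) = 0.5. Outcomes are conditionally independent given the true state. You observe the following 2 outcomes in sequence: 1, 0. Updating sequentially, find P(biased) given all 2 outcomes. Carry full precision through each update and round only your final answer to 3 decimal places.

0.543

Apply Bayes' rule sequentially, carrying P(biased) forward.
After '1': P(biased) = 0.85·0.7000 / (0.85·0.7000 + 0.5·0.3000) ≈ 0.7987
After '0': P(biased) = 0.15·0.7987 / (0.15·0.7987 + 0.5·0.2013) ≈ 0.5434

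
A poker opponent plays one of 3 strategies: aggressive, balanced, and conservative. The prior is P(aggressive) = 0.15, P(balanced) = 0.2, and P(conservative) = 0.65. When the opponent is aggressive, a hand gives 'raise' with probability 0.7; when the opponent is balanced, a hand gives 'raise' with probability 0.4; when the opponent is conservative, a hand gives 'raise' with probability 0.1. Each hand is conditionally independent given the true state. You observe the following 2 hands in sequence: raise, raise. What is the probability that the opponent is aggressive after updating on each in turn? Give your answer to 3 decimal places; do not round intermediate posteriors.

After 'raise': normaliser = 0.7·0.1500 + 0.4·0.2000 + 0.1·0.6500; P(aggressive) ≈ 0.4200, P(balanced) ≈ 0.3200, P(conservative) ≈ 0.2600
After 'raise': normaliser = 0.7·0.4200 + 0.4·0.3200 + 0.1·0.2600; P(aggressive) ≈ 0.6562, P(balanced) ≈ 0.2857, P(conservative) ≈ 0.0580

0.656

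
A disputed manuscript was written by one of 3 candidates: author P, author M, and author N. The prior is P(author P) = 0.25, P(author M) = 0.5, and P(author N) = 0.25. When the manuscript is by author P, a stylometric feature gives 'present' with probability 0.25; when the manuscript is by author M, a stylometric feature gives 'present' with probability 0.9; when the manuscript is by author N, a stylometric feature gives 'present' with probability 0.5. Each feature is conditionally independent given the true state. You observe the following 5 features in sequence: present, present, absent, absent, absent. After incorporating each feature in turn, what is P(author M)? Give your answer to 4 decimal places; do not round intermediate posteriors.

0.0273

Each posterior becomes the prior for the next update.
After 'present': normaliser = 0.25·0.2500 + 0.9·0.5000 + 0.5·0.2500; P(author P) ≈ 0.0980, P(author M) ≈ 0.7059, P(author N) ≈ 0.1961
After 'present': normaliser = 0.25·0.0980 + 0.9·0.7059 + 0.5·0.1961; P(author P) ≈ 0.0323, P(author M) ≈ 0.8383, P(author N) ≈ 0.1294
After 'absent': normaliser = 0.75·0.0323 + 0.1·0.8383 + 0.5·0.1294; P(author P) ≈ 0.1404, P(author M) ≈ 0.4852, P(author N) ≈ 0.3744
After 'absent': normaliser = 0.75·0.1404 + 0.1·0.4852 + 0.5·0.3744; P(author P) ≈ 0.3088, P(author M) ≈ 0.1423, P(author N) ≈ 0.5489
After 'absent': normaliser = 0.75·0.3088 + 0.1·0.1423 + 0.5·0.5489; P(author P) ≈ 0.4451, P(author M) ≈ 0.0273, P(author N) ≈ 0.5275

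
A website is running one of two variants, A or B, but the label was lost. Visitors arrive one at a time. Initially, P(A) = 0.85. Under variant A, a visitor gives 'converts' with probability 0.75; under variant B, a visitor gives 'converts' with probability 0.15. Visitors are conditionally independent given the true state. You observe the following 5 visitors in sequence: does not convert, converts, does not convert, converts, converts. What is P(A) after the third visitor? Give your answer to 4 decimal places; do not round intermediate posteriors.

0.7102

Each posterior becomes the prior for the next update.
After 'does not convert': P(A) = 0.25·0.8500 / (0.25·0.8500 + 0.85·0.1500) ≈ 0.6250
After 'converts': P(A) = 0.75·0.6250 / (0.75·0.6250 + 0.15·0.3750) ≈ 0.8929
After 'does not convert': P(A) = 0.25·0.8929 / (0.25·0.8929 + 0.85·0.1071) ≈ 0.7102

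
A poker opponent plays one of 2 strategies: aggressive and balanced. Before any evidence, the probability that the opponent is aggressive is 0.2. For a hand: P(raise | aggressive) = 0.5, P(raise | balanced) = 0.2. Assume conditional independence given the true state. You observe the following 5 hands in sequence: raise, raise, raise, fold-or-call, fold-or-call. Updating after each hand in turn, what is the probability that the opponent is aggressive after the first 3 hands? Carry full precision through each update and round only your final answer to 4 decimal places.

Apply Bayes' rule sequentially, carrying P(aggressive) forward.
After 'raise': P(aggressive) = 0.5·0.2000 / (0.5·0.2000 + 0.2·0.8000) ≈ 0.3846
After 'raise': P(aggressive) = 0.5·0.3846 / (0.5·0.3846 + 0.2·0.6154) ≈ 0.6098
After 'raise': P(aggressive) = 0.5·0.6098 / (0.5·0.6098 + 0.2·0.3902) ≈ 0.7962

0.7962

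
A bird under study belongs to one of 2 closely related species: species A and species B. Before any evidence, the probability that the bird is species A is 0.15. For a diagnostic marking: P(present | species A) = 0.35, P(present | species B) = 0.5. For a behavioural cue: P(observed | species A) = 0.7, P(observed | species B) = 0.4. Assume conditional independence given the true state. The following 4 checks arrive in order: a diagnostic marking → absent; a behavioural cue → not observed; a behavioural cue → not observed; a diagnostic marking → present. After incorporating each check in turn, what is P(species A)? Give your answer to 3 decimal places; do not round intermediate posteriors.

After a diagnostic marking='absent': P(species A) = 0.65·0.1500 / (0.65·0.1500 + 0.5·0.8500) ≈ 0.1866
After a behavioural cue='not observed': P(species A) = 0.3·0.1866 / (0.3·0.1866 + 0.6·0.8134) ≈ 0.1029
After a behavioural cue='not observed': P(species A) = 0.3·0.1029 / (0.3·0.1029 + 0.6·0.8971) ≈ 0.0542
After a diagnostic marking='present': P(species A) = 0.35·0.0542 / (0.35·0.0542 + 0.5·0.9458) ≈ 0.0386

0.039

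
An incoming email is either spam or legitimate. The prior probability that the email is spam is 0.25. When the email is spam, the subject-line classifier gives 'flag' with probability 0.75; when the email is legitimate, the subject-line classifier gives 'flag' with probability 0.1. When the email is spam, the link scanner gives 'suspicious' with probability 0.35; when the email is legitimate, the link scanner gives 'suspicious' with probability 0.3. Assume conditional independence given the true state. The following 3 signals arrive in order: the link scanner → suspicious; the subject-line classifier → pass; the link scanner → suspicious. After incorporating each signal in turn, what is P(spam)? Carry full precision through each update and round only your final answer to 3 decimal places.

After the link scanner='suspicious': P(spam) = 0.35·0.2500 / (0.35·0.2500 + 0.3·0.7500) ≈ 0.2800
After the subject-line classifier='pass': P(spam) = 0.25·0.2800 / (0.25·0.2800 + 0.9·0.7200) ≈ 0.0975
After the link scanner='suspicious': P(spam) = 0.35·0.0975 / (0.35·0.0975 + 0.3·0.9025) ≈ 0.1119

0.112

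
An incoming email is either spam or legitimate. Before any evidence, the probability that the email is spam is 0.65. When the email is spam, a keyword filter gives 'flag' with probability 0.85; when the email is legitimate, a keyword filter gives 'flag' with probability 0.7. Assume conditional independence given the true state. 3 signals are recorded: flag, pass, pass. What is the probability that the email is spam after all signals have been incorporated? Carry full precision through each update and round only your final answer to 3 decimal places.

After 'flag': P(spam) = 0.85·0.6500 / (0.85·0.6500 + 0.7·0.3500) ≈ 0.6928
After 'pass': P(spam) = 0.15·0.6928 / (0.15·0.6928 + 0.3·0.3072) ≈ 0.5300
After 'pass': P(spam) = 0.15·0.5300 / (0.15·0.5300 + 0.3·0.4700) ≈ 0.3605

0.361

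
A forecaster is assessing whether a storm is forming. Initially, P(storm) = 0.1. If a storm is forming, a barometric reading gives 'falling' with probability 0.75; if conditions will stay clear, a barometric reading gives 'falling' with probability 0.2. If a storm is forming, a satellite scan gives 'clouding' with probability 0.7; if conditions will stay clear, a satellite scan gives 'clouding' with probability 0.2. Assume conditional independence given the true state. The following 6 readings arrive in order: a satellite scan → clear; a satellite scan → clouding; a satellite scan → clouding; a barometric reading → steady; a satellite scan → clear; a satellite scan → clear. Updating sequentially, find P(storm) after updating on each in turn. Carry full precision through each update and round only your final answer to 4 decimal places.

0.0219

Apply Bayes' rule sequentially, carrying P(storm) forward.
After a satellite scan='clear': P(storm) = 0.3·0.1000 / (0.3·0.1000 + 0.8·0.9000) ≈ 0.0400
After a satellite scan='clouding': P(storm) = 0.7·0.0400 / (0.7·0.0400 + 0.2·0.9600) ≈ 0.1273
After a satellite scan='clouding': P(storm) = 0.7·0.1273 / (0.7·0.1273 + 0.2·0.8727) ≈ 0.3379
After a barometric reading='steady': P(storm) = 0.25·0.3379 / (0.25·0.3379 + 0.8·0.6621) ≈ 0.1376
After a satellite scan='clear': P(storm) = 0.3·0.1376 / (0.3·0.1376 + 0.8·0.8624) ≈ 0.0564
After a satellite scan='clear': P(storm) = 0.3·0.0564 / (0.3·0.0564 + 0.8·0.9436) ≈ 0.0219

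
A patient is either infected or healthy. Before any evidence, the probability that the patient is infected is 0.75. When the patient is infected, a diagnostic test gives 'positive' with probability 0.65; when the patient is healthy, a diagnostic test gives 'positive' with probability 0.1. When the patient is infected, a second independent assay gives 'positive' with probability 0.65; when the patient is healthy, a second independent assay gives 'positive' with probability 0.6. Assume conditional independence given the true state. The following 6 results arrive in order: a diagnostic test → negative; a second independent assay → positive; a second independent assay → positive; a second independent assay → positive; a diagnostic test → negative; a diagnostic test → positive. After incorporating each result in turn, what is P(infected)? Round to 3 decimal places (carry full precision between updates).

0.789

After a diagnostic test='negative': P(infected) = 0.35·0.7500 / (0.35·0.7500 + 0.9·0.2500) ≈ 0.5385
After a second independent assay='positive': P(infected) = 0.65·0.5385 / (0.65·0.5385 + 0.6·0.4615) ≈ 0.5583
After a second independent assay='positive': P(infected) = 0.65·0.5583 / (0.65·0.5583 + 0.6·0.4417) ≈ 0.5779
After a second independent assay='positive': P(infected) = 0.65·0.5779 / (0.65·0.5779 + 0.6·0.4221) ≈ 0.5973
After a diagnostic test='negative': P(infected) = 0.35·0.5973 / (0.35·0.5973 + 0.9·0.4027) ≈ 0.3658
After a diagnostic test='positive': P(infected) = 0.65·0.3658 / (0.65·0.3658 + 0.1·0.6342) ≈ 0.7895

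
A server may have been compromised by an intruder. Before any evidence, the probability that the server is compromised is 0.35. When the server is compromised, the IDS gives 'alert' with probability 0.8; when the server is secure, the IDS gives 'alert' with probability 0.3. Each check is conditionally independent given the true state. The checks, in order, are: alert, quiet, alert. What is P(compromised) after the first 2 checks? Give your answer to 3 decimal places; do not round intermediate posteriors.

After 'alert': P(compromised) = 0.8·0.3500 / (0.8·0.3500 + 0.3·0.6500) ≈ 0.5895
After 'quiet': P(compromised) = 0.2·0.5895 / (0.2·0.5895 + 0.7·0.4105) ≈ 0.2909

0.291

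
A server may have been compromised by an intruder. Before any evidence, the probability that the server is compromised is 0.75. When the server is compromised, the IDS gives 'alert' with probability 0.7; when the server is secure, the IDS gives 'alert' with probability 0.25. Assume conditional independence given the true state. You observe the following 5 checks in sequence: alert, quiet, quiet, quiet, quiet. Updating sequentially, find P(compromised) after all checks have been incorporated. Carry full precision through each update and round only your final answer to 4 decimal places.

After 'alert': P(compromised) = 0.7·0.7500 / (0.7·0.7500 + 0.25·0.2500) ≈ 0.8936
After 'quiet': P(compromised) = 0.3·0.8936 / (0.3·0.8936 + 0.75·0.1064) ≈ 0.7706
After 'quiet': P(compromised) = 0.3·0.7706 / (0.3·0.7706 + 0.75·0.2294) ≈ 0.5734
After 'quiet': P(compromised) = 0.3·0.5734 / (0.3·0.5734 + 0.75·0.4266) ≈ 0.3496
After 'quiet': P(compromised) = 0.3·0.3496 / (0.3·0.3496 + 0.75·0.6504) ≈ 0.1770

0.1770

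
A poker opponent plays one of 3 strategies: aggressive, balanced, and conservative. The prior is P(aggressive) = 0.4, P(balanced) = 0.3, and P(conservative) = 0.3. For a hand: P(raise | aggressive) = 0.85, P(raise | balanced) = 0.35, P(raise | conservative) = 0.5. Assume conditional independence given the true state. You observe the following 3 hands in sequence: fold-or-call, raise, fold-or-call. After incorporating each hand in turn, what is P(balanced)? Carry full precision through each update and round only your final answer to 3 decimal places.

After 'fold-or-call': normaliser = 0.15·0.4000 + 0.65·0.3000 + 0.5·0.3000; P(aggressive) ≈ 0.1481, P(balanced) ≈ 0.4815, P(conservative) ≈ 0.3704
After 'raise': normaliser = 0.85·0.1481 + 0.35·0.4815 + 0.5·0.3704; P(aggressive) ≈ 0.2625, P(balanced) ≈ 0.3514, P(conservative) ≈ 0.3861
After 'fold-or-call': normaliser = 0.15·0.2625 + 0.65·0.3514 + 0.5·0.3861; P(aggressive) ≈ 0.0855, P(balanced) ≈ 0.4956, P(conservative) ≈ 0.4189

0.496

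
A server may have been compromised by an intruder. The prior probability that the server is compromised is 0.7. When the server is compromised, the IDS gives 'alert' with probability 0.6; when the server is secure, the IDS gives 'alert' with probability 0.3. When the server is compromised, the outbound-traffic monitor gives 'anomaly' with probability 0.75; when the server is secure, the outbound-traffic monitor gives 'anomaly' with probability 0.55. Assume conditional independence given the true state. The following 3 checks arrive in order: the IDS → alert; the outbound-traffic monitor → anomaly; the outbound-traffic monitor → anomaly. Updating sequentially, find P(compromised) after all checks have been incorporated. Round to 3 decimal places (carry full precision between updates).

After the IDS='alert': P(compromised) = 0.6·0.7000 / (0.6·0.7000 + 0.3·0.3000) ≈ 0.8235
After the outbound-traffic monitor='anomaly': P(compromised) = 0.75·0.8235 / (0.75·0.8235 + 0.55·0.1765) ≈ 0.8642
After the outbound-traffic monitor='anomaly': P(compromised) = 0.75·0.8642 / (0.75·0.8642 + 0.55·0.1358) ≈ 0.8967

0.897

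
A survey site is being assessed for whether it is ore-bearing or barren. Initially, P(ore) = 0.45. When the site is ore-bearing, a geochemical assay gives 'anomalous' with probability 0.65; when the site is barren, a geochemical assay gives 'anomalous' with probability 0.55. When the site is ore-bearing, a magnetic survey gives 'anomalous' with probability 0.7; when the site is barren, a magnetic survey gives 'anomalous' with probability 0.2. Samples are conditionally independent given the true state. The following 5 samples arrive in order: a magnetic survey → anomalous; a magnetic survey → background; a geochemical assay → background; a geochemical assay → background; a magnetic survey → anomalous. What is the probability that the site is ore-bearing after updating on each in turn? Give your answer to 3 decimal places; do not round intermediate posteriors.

Apply Bayes' rule sequentially, carrying P(ore) forward.
After a magnetic survey='anomalous': P(ore) = 0.7·0.4500 / (0.7·0.4500 + 0.2·0.5500) ≈ 0.7412
After a magnetic survey='background': P(ore) = 0.3·0.7412 / (0.3·0.7412 + 0.8·0.2588) ≈ 0.5178
After a geochemical assay='background': P(ore) = 0.35·0.5178 / (0.35·0.5178 + 0.45·0.4822) ≈ 0.4551
After a geochemical assay='background': P(ore) = 0.35·0.4551 / (0.35·0.4551 + 0.45·0.5449) ≈ 0.3938
After a magnetic survey='anomalous': P(ore) = 0.7·0.3938 / (0.7·0.3938 + 0.2·0.6062) ≈ 0.6945

0.695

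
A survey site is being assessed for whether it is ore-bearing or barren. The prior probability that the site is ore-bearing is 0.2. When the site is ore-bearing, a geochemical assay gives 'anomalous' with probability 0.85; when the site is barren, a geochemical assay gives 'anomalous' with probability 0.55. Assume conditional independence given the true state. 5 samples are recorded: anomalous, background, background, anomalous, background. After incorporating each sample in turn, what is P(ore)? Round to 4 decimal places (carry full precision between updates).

Each posterior becomes the prior for the next update.
After 'anomalous': P(ore) = 0.85·0.2000 / (0.85·0.2000 + 0.55·0.8000) ≈ 0.2787
After 'background': P(ore) = 0.15·0.2787 / (0.15·0.2787 + 0.45·0.7213) ≈ 0.1141
After 'background': P(ore) = 0.15·0.1141 / (0.15·0.1141 + 0.45·0.8859) ≈ 0.0412
After 'anomalous': P(ore) = 0.85·0.0412 / (0.85·0.0412 + 0.55·0.9588) ≈ 0.0622
After 'background': P(ore) = 0.15·0.0622 / (0.15·0.0622 + 0.45·0.9378) ≈ 0.0216

0.0216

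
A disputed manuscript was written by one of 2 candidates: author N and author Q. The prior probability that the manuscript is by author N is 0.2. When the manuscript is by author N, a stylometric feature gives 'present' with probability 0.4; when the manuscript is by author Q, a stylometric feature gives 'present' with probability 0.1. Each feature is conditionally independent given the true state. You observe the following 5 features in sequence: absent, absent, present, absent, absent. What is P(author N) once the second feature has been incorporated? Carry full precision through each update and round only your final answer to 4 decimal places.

0.1000

After 'absent': P(author N) = 0.6·0.2000 / (0.6·0.2000 + 0.9·0.8000) ≈ 0.1429
After 'absent': P(author N) = 0.6·0.1429 / (0.6·0.1429 + 0.9·0.8571) ≈ 0.1000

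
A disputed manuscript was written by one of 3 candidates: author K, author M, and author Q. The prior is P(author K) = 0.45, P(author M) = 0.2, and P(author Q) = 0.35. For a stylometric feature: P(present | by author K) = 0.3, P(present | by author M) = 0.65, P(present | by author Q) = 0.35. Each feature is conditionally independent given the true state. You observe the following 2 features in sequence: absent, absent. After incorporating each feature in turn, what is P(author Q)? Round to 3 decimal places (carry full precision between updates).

0.376

Each posterior becomes the prior for the next update.
After 'absent': normaliser = 0.7·0.4500 + 0.35·0.2000 + 0.65·0.3500; P(author K) ≈ 0.5143, P(author M) ≈ 0.1143, P(author Q) ≈ 0.3714
After 'absent': normaliser = 0.7·0.5143 + 0.35·0.1143 + 0.65·0.3714; P(author K) ≈ 0.5612, P(author M) ≈ 0.0624, P(author Q) ≈ 0.3764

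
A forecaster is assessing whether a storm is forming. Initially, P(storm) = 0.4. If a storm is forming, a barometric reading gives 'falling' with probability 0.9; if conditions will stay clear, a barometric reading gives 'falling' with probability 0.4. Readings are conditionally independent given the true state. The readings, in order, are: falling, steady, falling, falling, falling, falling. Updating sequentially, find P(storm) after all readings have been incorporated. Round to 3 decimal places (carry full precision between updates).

After 'falling': P(storm) = 0.9·0.4000 / (0.9·0.4000 + 0.4·0.6000) ≈ 0.6000
After 'steady': P(storm) = 0.1·0.6000 / (0.1·0.6000 + 0.6·0.4000) ≈ 0.2000
After 'falling': P(storm) = 0.9·0.2000 / (0.9·0.2000 + 0.4·0.8000) ≈ 0.3600
After 'falling': P(storm) = 0.9·0.3600 / (0.9·0.3600 + 0.4·0.6400) ≈ 0.5586
After 'falling': P(storm) = 0.9·0.5586 / (0.9·0.5586 + 0.4·0.4414) ≈ 0.7401
After 'falling': P(storm) = 0.9·0.7401 / (0.9·0.7401 + 0.4·0.2599) ≈ 0.8650

0.865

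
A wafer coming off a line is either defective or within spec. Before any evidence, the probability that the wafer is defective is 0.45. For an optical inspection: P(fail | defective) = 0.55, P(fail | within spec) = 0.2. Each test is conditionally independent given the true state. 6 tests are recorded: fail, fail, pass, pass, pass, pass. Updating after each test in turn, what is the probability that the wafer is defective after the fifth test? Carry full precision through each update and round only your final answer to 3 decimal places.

After 'fail': P(defective) = 0.55·0.4500 / (0.55·0.4500 + 0.2·0.5500) ≈ 0.6923
After 'fail': P(defective) = 0.55·0.6923 / (0.55·0.6923 + 0.2·0.3077) ≈ 0.8609
After 'pass': P(defective) = 0.45·0.8609 / (0.45·0.8609 + 0.8·0.1391) ≈ 0.7768
After 'pass': P(defective) = 0.45·0.7768 / (0.45·0.7768 + 0.8·0.2232) ≈ 0.6619
After 'pass': P(defective) = 0.45·0.6619 / (0.45·0.6619 + 0.8·0.3381) ≈ 0.5241

0.524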